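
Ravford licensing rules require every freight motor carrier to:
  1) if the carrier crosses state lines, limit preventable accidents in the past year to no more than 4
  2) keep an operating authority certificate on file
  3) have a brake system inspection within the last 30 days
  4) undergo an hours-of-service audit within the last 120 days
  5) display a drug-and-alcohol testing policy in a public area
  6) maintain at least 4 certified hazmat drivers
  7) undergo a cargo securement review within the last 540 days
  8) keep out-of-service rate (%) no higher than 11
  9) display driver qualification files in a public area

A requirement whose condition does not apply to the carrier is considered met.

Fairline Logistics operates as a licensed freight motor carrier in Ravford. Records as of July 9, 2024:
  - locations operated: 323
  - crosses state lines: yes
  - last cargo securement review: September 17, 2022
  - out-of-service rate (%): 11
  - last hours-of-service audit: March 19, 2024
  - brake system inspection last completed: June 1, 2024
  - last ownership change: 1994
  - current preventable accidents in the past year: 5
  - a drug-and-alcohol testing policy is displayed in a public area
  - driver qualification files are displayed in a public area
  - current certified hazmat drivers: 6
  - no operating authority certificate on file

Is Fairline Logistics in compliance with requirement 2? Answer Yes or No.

2. operating authority certificate absent → not met

No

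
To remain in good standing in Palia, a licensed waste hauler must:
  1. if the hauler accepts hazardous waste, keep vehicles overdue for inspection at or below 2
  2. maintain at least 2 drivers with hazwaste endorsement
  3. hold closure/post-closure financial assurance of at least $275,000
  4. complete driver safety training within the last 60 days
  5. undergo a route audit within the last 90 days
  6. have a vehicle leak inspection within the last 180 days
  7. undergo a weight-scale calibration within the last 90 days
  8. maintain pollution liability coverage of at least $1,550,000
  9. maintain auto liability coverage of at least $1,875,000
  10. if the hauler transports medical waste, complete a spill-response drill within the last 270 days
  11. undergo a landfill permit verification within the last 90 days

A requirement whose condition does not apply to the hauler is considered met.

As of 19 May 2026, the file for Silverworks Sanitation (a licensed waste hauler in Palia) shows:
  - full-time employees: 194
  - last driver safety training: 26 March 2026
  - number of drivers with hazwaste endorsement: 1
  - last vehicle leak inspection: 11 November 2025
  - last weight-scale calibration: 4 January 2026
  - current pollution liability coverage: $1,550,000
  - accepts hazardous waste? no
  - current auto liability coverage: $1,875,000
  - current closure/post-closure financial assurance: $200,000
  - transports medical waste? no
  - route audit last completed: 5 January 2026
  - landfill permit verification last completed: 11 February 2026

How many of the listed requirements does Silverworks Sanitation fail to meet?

6

1. condition 'accepts hazardous waste' does not hold → requirement n/a → met
2. drivers with hazwaste endorsement 1 < 2 → not met
3. closure/post-closure financial assurance $200,000 < $275,000 → not met
4. driver safety training 54 days ago vs limit 60 → met
5. route audit 134 days ago vs limit 90 → not met
6. vehicle leak inspection 189 days ago vs limit 180 → not met
7. weight-scale calibration 135 days ago vs limit 90 → not met
8. pollution liability coverage $1,550,000 ≥ $1,550,000 → met
9. auto liability coverage $1,875,000 ≥ $1,875,000 → met
10. condition 'transports medical waste' does not hold → requirement n/a → met
11. landfill permit verification 97 days ago vs limit 90 → not met
Not met: 6 of 11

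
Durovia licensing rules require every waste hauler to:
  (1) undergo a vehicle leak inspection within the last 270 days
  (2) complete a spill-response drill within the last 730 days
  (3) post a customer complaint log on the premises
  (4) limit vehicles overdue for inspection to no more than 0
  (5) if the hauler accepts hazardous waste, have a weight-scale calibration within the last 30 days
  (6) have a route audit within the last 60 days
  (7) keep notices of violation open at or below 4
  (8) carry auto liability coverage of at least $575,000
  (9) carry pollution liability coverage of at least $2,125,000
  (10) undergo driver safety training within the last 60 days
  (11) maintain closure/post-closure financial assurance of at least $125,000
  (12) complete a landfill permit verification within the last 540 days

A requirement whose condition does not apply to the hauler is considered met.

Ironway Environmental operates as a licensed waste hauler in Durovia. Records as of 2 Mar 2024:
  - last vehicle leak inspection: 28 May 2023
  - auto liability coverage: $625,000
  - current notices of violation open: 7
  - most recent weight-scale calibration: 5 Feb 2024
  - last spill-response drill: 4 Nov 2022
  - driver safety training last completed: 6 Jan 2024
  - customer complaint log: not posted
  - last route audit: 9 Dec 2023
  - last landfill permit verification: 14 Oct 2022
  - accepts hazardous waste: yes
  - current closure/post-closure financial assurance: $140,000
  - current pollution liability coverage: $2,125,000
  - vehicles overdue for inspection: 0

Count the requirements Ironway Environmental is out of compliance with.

1. vehicle leak inspection 279 days ago vs limit 270 → not met
2. spill-response drill 484 days ago vs limit 730 → met
3. customer complaint log absent → not met
4. vehicles overdue for inspection 0 ≤ 0 → met
5. condition 'accepts hazardous waste' holds; weight-scale calibration 26 days ago vs limit 30 → met
6. route audit 84 days ago vs limit 60 → not met
7. notices of violation open 7 > 4 → not met
8. auto liability coverage $625,000 ≥ $575,000 → met
9. pollution liability coverage $2,125,000 ≥ $2,125,000 → met
10. driver safety training 56 days ago vs limit 60 → met
11. closure/post-closure financial assurance $140,000 ≥ $125,000 → met
12. landfill permit verification 505 days ago vs limit 540 → met
Not met: 4 of 12

4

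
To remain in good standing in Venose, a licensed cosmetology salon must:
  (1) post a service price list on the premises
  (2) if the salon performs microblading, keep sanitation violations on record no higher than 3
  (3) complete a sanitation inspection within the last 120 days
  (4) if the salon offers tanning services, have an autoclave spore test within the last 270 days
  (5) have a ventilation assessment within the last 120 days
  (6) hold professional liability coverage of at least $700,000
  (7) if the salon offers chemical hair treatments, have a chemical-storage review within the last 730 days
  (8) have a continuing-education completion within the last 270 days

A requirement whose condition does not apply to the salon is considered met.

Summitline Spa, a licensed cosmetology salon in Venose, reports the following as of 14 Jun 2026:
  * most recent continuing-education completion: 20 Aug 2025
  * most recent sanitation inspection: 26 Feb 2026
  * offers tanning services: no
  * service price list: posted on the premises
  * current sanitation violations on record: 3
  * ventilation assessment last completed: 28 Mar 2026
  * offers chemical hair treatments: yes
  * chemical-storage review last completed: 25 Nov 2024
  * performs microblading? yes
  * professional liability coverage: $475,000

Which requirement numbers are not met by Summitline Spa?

6, 8

1. service price list present → met
2. condition 'performs microblading' holds; sanitation violations on record 3 ≤ 3 → met
3. sanitation inspection 108 days ago vs limit 120 → met
4. condition 'offers tanning services' does not hold → requirement n/a → met
5. ventilation assessment 78 days ago vs limit 120 → met
6. professional liability coverage $475,000 < $700,000 → not met
7. condition 'offers chemical hair treatments' holds; chemical-storage review 566 days ago vs limit 730 → met
8. continuing-education completion 298 days ago vs limit 270 → not met
Not met: 6, 8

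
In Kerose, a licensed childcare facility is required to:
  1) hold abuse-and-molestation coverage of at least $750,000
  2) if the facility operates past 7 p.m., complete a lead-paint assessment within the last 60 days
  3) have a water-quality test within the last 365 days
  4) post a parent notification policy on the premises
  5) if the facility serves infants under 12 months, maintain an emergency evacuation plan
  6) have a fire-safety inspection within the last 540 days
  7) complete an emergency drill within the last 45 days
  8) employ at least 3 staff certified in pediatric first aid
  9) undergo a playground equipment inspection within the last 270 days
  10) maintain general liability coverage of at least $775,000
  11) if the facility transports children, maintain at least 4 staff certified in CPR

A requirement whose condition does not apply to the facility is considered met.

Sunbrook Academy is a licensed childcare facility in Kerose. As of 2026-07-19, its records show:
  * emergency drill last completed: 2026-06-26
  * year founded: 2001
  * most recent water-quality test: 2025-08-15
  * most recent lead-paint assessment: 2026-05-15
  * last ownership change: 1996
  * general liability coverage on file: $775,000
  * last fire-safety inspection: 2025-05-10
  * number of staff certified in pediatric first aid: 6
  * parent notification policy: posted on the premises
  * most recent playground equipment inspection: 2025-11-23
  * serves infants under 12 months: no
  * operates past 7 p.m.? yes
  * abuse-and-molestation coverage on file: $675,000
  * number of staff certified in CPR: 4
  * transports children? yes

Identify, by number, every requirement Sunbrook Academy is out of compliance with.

1. abuse-and-molestation coverage $675,000 < $750,000 → not met
2. condition 'operates past 7 p.m.' holds; lead-paint assessment 65 days ago vs limit 60 → not met
3. water-quality test 338 days ago vs limit 365 → met
4. parent notification policy present → met
5. condition 'serves infants under 12 months' does not hold → requirement n/a → met
6. fire-safety inspection 435 days ago vs limit 540 → met
7. emergency drill 23 days ago vs limit 45 → met
8. staff certified in pediatric first aid 6 ≥ 3 → met
9. playground equipment inspection 238 days ago vs limit 270 → met
10. general liability coverage $775,000 ≥ $775,000 → met
11. condition 'transports children' holds; staff certified in CPR 4 ≥ 4 → met
Not met: 1, 2

1, 2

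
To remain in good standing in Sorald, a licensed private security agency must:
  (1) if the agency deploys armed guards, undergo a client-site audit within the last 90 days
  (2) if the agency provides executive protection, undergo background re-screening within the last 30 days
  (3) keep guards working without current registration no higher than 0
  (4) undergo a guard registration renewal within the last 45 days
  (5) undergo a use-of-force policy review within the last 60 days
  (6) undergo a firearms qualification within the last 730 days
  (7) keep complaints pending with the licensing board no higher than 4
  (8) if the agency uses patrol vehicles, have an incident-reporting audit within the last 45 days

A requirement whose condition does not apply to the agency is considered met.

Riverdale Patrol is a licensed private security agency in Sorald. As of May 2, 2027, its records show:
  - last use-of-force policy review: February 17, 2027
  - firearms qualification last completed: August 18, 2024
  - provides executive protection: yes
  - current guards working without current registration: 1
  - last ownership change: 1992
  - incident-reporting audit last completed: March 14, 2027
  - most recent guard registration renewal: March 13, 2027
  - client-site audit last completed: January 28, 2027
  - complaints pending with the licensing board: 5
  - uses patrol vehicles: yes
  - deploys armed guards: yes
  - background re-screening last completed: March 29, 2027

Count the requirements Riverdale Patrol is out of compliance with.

8

1. condition 'deploys armed guards' holds; client-site audit 94 days ago vs limit 90 → not met
2. condition 'provides executive protection' holds; background re-screening 34 days ago vs limit 30 → not met
3. guards working without current registration 1 > 0 → not met
4. guard registration renewal 50 days ago vs limit 45 → not met
5. use-of-force policy review 74 days ago vs limit 60 → not met
6. firearms qualification 987 days ago vs limit 730 → not met
7. complaints pending with the licensing board 5 > 4 → not met
8. condition 'uses patrol vehicles' holds; incident-reporting audit 49 days ago vs limit 45 → not met
Not met: 8 of 8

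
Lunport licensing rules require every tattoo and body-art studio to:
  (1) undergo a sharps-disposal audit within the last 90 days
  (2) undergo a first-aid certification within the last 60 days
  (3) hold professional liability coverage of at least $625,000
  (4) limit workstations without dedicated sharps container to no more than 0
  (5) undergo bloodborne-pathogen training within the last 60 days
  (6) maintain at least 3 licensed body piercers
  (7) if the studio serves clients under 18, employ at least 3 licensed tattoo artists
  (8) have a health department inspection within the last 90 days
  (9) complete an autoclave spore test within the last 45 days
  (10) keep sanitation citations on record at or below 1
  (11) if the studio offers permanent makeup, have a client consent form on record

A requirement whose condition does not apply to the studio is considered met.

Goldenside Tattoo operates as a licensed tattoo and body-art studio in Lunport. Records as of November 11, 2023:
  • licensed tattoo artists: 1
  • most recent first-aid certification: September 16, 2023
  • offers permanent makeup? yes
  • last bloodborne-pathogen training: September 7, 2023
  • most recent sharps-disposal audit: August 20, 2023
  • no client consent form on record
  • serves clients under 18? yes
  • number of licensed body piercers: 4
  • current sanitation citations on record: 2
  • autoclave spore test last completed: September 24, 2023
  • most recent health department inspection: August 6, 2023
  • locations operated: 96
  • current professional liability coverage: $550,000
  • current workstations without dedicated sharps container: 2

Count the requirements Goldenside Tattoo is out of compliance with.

8

1. sharps-disposal audit 83 days ago vs limit 90 → met
2. first-aid certification 56 days ago vs limit 60 → met
3. professional liability coverage $550,000 < $625,000 → not met
4. workstations without dedicated sharps container 2 > 0 → not met
5. bloodborne-pathogen training 65 days ago vs limit 60 → not met
6. licensed body piercers 4 ≥ 3 → met
7. condition 'serves clients under 18' holds; licensed tattoo artists 1 < 3 → not met
8. health department inspection 97 days ago vs limit 90 → not met
9. autoclave spore test 48 days ago vs limit 45 → not met
10. sanitation citations on record 2 > 1 → not met
11. condition 'offers permanent makeup' holds; client consent form absent → not met
Not met: 8 of 11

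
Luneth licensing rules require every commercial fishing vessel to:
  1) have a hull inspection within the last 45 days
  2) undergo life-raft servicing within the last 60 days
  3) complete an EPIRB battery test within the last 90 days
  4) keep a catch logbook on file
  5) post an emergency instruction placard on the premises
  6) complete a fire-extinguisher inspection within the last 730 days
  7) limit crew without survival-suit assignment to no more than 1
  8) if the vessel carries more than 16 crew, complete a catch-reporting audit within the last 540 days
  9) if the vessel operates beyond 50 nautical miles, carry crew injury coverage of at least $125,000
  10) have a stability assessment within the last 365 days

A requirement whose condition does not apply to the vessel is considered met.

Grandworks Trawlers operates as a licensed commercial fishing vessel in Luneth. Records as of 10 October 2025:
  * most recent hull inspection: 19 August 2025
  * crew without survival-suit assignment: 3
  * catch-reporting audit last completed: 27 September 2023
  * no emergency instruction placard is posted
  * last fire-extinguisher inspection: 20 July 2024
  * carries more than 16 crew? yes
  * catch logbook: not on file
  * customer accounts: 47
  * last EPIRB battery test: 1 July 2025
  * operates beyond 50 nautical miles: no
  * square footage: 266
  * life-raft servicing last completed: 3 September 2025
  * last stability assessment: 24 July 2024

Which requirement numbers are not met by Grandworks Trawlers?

1, 3, 4, 5, 7, 8, 10

1. hull inspection 52 days ago vs limit 45 → not met
2. life-raft servicing 37 days ago vs limit 60 → met
3. EPIRB battery test 101 days ago vs limit 90 → not met
4. catch logbook absent → not met
5. emergency instruction placard absent → not met
6. fire-extinguisher inspection 447 days ago vs limit 730 → met
7. crew without survival-suit assignment 3 > 1 → not met
8. condition 'carries more than 16 crew' holds; catch-reporting audit 744 days ago vs limit 540 → not met
9. condition 'operates beyond 50 nautical miles' does not hold → requirement n/a → met
10. stability assessment 443 days ago vs limit 365 → not met
Not met: 1, 3, 4, 5, 7, 8, 10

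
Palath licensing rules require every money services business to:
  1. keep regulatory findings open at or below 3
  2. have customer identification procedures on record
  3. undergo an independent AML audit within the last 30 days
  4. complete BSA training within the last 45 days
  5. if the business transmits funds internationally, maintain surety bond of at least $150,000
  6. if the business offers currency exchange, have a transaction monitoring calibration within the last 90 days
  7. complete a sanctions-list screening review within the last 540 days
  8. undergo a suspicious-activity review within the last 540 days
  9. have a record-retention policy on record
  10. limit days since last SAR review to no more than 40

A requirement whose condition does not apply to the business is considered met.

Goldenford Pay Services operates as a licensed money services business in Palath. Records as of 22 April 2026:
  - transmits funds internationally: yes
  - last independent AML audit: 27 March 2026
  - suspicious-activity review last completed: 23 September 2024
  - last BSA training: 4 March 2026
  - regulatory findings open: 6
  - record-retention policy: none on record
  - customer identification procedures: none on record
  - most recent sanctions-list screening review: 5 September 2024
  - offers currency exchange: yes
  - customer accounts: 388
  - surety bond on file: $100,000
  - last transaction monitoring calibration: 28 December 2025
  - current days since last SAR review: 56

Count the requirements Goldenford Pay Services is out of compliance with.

9

1. regulatory findings open 6 > 3 → not met
2. customer identification procedures absent → not met
3. independent AML audit 26 days ago vs limit 30 → met
4. BSA training 49 days ago vs limit 45 → not met
5. condition 'transmits funds internationally' holds; surety bond $100,000 < $150,000 → not met
6. condition 'offers currency exchange' holds; transaction monitoring calibration 115 days ago vs limit 90 → not met
7. sanctions-list screening review 594 days ago vs limit 540 → not met
8. suspicious-activity review 576 days ago vs limit 540 → not met
9. record-retention policy absent → not met
10. days since last SAR review 56 > 40 → not met
Not met: 9 of 10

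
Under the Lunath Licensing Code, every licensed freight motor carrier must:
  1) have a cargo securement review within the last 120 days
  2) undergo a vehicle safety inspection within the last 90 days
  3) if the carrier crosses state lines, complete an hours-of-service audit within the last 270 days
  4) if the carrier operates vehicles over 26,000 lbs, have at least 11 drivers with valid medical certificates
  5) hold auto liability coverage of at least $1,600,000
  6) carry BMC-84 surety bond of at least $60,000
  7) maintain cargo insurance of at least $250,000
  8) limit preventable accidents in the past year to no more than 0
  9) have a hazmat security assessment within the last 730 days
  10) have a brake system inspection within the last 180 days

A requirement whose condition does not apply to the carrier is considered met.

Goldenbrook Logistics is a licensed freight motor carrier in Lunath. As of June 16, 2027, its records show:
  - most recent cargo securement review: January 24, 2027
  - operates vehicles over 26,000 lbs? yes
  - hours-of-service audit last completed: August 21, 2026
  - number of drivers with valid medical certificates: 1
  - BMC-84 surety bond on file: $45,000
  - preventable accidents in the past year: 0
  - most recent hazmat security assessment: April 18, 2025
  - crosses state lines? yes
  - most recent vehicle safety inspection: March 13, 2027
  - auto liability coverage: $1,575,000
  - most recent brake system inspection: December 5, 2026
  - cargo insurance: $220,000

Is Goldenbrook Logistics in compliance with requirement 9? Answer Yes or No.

9. hazmat security assessment 789 days ago vs limit 730 → not met

No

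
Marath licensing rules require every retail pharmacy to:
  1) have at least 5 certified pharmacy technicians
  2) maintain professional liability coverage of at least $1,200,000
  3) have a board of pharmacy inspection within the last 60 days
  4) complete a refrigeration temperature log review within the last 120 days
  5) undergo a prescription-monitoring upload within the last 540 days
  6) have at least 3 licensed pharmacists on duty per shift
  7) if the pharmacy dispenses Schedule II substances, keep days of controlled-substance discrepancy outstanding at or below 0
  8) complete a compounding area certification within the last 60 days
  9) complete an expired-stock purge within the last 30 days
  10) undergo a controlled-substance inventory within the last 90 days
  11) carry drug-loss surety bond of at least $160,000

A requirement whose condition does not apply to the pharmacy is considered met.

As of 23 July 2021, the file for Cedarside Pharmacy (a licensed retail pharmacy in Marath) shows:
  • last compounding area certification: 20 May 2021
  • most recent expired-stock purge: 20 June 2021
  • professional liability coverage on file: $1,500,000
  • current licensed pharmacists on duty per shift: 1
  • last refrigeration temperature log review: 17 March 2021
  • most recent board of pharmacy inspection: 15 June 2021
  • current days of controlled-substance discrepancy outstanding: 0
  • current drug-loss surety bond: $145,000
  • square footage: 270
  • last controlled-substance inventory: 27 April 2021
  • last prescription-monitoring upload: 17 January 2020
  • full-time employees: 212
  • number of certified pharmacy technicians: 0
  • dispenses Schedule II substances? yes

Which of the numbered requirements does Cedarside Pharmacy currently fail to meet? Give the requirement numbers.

1, 4, 5, 6, 8, 9, 11

1. certified pharmacy technicians 0 < 5 → not met
2. professional liability coverage $1,500,000 ≥ $1,200,000 → met
3. board of pharmacy inspection 38 days ago vs limit 60 → met
4. refrigeration temperature log review 128 days ago vs limit 120 → not met
5. prescription-monitoring upload 553 days ago vs limit 540 → not met
6. licensed pharmacists on duty per shift 1 < 3 → not met
7. condition 'dispenses Schedule II substances' holds; days of controlled-substance discrepancy outstanding 0 ≤ 0 → met
8. compounding area certification 64 days ago vs limit 60 → not met
9. expired-stock purge 33 days ago vs limit 30 → not met
10. controlled-substance inventory 87 days ago vs limit 90 → met
11. drug-loss surety bond $145,000 < $160,000 → not met
Not met: 1, 4, 5, 6, 8, 9, 11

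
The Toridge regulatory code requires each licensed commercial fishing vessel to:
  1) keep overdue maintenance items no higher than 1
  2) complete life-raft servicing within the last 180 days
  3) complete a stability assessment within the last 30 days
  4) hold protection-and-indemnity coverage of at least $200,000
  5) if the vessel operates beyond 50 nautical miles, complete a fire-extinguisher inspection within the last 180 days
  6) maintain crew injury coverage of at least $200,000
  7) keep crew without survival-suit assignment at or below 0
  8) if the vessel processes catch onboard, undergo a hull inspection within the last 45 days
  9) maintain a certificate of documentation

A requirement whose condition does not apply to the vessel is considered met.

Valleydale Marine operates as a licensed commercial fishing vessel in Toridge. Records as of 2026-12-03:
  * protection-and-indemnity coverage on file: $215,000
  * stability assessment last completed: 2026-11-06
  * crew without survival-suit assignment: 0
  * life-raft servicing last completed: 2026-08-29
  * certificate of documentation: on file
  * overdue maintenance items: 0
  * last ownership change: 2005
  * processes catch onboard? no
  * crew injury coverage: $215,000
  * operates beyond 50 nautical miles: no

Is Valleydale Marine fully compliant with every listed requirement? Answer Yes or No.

1. overdue maintenance items 0 ≤ 1 → met
2. life-raft servicing 96 days ago vs limit 180 → met
3. stability assessment 27 days ago vs limit 30 → met
4. protection-and-indemnity coverage $215,000 ≥ $200,000 → met
5. condition 'operates beyond 50 nautical miles' does not hold → requirement n/a → met
6. crew injury coverage $215,000 ≥ $200,000 → met
7. crew without survival-suit assignment 0 ≤ 0 → met
8. condition 'processes catch onboard' does not hold → requirement n/a → met
9. certificate of documentation present → met
All met.

Yes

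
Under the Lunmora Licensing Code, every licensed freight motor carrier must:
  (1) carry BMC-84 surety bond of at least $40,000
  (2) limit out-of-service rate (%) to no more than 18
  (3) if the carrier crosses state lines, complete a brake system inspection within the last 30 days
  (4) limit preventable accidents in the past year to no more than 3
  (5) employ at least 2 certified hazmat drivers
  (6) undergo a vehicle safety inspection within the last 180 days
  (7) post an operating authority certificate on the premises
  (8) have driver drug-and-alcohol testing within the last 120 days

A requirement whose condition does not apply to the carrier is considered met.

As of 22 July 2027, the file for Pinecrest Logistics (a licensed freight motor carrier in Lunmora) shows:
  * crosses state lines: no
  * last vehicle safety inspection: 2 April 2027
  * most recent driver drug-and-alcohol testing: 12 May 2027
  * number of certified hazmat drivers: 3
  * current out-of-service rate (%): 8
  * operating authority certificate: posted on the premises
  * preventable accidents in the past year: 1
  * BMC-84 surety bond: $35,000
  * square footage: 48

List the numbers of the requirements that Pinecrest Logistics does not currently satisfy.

1

1. BMC-84 surety bond $35,000 < $40,000 → not met
2. out-of-service rate (%) 8 ≤ 18 → met
3. condition 'crosses state lines' does not hold → requirement n/a → met
4. preventable accidents in the past year 1 ≤ 3 → met
5. certified hazmat drivers 3 ≥ 2 → met
6. vehicle safety inspection 111 days ago vs limit 180 → met
7. operating authority certificate present → met
8. driver drug-and-alcohol testing 71 days ago vs limit 120 → met
Not met: 1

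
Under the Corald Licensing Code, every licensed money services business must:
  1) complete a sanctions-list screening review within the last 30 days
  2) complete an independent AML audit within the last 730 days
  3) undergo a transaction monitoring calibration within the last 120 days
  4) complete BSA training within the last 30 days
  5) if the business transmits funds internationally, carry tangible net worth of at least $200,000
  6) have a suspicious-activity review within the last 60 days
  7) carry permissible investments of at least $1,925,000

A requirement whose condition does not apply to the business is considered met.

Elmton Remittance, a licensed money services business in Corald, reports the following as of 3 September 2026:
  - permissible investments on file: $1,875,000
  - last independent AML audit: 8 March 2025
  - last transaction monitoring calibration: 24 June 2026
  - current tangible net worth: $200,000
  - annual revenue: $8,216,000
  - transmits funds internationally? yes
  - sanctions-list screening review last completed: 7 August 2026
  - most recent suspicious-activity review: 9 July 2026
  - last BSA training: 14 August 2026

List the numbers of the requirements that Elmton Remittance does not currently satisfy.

1. sanctions-list screening review 27 days ago vs limit 30 → met
2. independent AML audit 544 days ago vs limit 730 → met
3. transaction monitoring calibration 71 days ago vs limit 120 → met
4. BSA training 20 days ago vs limit 30 → met
5. condition 'transmits funds internationally' holds; tangible net worth $200,000 ≥ $200,000 → met
6. suspicious-activity review 56 days ago vs limit 60 → met
7. permissible investments $1,875,000 < $1,925,000 → not met
Not met: 7

7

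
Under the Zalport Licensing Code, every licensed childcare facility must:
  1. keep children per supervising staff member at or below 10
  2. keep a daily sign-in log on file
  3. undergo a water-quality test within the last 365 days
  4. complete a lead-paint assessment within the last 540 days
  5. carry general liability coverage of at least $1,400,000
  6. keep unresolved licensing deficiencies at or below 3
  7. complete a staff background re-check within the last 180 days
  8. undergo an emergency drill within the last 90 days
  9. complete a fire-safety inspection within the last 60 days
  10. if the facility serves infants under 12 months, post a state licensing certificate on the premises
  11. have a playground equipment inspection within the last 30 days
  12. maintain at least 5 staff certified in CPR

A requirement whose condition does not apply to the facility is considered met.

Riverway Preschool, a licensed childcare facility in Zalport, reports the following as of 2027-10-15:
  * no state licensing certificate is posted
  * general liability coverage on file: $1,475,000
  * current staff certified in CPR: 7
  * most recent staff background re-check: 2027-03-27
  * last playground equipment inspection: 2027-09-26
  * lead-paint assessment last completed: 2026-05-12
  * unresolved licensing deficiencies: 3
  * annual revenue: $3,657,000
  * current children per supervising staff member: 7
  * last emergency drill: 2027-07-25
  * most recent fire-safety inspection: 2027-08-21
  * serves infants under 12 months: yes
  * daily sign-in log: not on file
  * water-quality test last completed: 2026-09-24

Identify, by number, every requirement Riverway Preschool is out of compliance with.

2, 3, 7, 10

1. children per supervising staff member 7 ≤ 10 → met
2. daily sign-in log absent → not met
3. water-quality test 386 days ago vs limit 365 → not met
4. lead-paint assessment 521 days ago vs limit 540 → met
5. general liability coverage $1,475,000 ≥ $1,400,000 → met
6. unresolved licensing deficiencies 3 ≤ 3 → met
7. staff background re-check 202 days ago vs limit 180 → not met
8. emergency drill 82 days ago vs limit 90 → met
9. fire-safety inspection 55 days ago vs limit 60 → met
10. condition 'serves infants under 12 months' holds; state licensing certificate absent → not met
11. playground equipment inspection 19 days ago vs limit 30 → met
12. staff certified in CPR 7 ≥ 5 → met
Not met: 2, 3, 7, 10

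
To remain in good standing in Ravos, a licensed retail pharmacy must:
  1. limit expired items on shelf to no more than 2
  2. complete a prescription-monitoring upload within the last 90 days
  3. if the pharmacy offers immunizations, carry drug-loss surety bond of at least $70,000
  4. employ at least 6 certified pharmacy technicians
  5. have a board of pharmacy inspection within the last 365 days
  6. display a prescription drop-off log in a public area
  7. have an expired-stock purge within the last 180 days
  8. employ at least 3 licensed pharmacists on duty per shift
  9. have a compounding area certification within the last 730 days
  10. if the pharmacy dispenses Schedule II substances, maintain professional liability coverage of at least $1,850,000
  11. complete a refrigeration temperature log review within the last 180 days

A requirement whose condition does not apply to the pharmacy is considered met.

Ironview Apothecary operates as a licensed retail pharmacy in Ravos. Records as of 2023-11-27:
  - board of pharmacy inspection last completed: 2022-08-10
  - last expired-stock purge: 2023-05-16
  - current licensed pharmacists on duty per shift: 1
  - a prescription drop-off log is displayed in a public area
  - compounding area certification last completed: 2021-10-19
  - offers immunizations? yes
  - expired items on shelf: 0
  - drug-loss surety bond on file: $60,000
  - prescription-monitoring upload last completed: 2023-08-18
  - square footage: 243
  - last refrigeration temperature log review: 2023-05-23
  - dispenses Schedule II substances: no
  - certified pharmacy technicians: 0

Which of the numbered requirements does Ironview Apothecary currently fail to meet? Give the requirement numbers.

1. expired items on shelf 0 ≤ 2 → met
2. prescription-monitoring upload 101 days ago vs limit 90 → not met
3. condition 'offers immunizations' holds; drug-loss surety bond $60,000 < $70,000 → not met
4. certified pharmacy technicians 0 < 6 → not met
5. board of pharmacy inspection 474 days ago vs limit 365 → not met
6. prescription drop-off log present → met
7. expired-stock purge 195 days ago vs limit 180 → not met
8. licensed pharmacists on duty per shift 1 < 3 → not met
9. compounding area certification 769 days ago vs limit 730 → not met
10. condition 'dispenses Schedule II substances' does not hold → requirement n/a → met
11. refrigeration temperature log review 188 days ago vs limit 180 → not met
Not met: 2, 3, 4, 5, 7, 8, 9, 11

2, 3, 4, 5, 7, 8, 9, 11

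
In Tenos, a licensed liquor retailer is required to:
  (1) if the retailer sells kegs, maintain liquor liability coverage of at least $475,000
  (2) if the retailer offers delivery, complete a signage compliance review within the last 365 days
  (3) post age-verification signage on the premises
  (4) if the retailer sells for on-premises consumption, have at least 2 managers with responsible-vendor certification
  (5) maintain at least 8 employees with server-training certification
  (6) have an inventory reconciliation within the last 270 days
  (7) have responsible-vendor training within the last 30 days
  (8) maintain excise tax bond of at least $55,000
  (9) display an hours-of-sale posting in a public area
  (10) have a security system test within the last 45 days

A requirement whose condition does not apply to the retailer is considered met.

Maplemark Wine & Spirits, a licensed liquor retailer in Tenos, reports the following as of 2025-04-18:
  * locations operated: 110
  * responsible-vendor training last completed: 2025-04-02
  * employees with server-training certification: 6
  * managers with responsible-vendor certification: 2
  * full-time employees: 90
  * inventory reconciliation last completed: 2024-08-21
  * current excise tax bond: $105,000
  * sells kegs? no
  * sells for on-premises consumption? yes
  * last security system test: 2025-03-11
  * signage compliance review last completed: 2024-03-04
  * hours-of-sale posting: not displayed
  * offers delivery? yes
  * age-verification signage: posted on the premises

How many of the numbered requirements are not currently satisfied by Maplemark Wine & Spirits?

3

1. condition 'sells kegs' does not hold → requirement n/a → met
2. condition 'offers delivery' holds; signage compliance review 410 days ago vs limit 365 → not met
3. age-verification signage present → met
4. condition 'sells for on-premises consumption' holds; managers with responsible-vendor certification 2 ≥ 2 → met
5. employees with server-training certification 6 < 8 → not met
6. inventory reconciliation 240 days ago vs limit 270 → met
7. responsible-vendor training 16 days ago vs limit 30 → met
8. excise tax bond $105,000 ≥ $55,000 → met
9. hours-of-sale posting absent → not met
10. security system test 38 days ago vs limit 45 → met
Not met: 3 of 10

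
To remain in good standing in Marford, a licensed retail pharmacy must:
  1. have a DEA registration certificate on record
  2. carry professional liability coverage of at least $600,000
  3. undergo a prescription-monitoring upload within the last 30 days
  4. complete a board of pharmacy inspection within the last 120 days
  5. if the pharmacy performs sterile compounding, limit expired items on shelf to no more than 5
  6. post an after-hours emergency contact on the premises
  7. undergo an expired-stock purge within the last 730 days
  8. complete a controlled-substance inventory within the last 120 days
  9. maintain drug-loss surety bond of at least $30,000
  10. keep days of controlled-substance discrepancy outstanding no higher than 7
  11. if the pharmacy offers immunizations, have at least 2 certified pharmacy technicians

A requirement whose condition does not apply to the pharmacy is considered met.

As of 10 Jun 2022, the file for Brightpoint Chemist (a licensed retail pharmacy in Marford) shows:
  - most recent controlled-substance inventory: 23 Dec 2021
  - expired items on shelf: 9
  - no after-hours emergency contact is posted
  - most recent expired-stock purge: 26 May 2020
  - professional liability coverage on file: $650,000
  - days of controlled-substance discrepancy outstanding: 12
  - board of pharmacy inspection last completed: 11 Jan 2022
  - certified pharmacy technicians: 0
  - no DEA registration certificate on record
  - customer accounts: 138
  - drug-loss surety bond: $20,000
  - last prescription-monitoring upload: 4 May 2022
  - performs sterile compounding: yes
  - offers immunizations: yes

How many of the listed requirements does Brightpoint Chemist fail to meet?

1. DEA registration certificate absent → not met
2. professional liability coverage $650,000 ≥ $600,000 → met
3. prescription-monitoring upload 37 days ago vs limit 30 → not met
4. board of pharmacy inspection 150 days ago vs limit 120 → not met
5. condition 'performs sterile compounding' holds; expired items on shelf 9 > 5 → not met
6. after-hours emergency contact absent → not met
7. expired-stock purge 745 days ago vs limit 730 → not met
8. controlled-substance inventory 169 days ago vs limit 120 → not met
9. drug-loss surety bond $20,000 < $30,000 → not met
10. days of controlled-substance discrepancy outstanding 12 > 7 → not met
11. condition 'offers immunizations' holds; certified pharmacy technicians 0 < 2 → not met
Not met: 10 of 11

10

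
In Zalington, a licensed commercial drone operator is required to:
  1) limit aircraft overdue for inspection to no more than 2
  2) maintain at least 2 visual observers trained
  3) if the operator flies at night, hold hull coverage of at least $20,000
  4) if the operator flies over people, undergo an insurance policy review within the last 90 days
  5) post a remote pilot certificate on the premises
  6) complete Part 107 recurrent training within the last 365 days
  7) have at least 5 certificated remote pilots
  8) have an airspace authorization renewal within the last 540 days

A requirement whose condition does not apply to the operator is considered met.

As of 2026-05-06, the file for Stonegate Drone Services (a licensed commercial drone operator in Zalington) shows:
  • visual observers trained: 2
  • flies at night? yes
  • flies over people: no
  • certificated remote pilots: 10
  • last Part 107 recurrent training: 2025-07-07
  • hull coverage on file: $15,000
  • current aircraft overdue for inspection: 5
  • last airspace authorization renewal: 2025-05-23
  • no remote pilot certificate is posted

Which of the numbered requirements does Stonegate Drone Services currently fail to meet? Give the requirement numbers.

1. aircraft overdue for inspection 5 > 2 → not met
2. visual observers trained 2 ≥ 2 → met
3. condition 'flies at night' holds; hull coverage $15,000 < $20,000 → not met
4. condition 'flies over people' does not hold → requirement n/a → met
5. remote pilot certificate absent → not met
6. Part 107 recurrent training 303 days ago vs limit 365 → met
7. certificated remote pilots 10 ≥ 5 → met
8. airspace authorization renewal 348 days ago vs limit 540 → met
Not met: 1, 3, 5

1, 3, 5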